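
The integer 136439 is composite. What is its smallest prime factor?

19

136439 is odd.
Digit sum 26, not divisible by 3.
Ends in 9: not divisible by 5.
7: 136439 = 7·19491 + 2
11: 136439 = 11·12403 + 6
13: 136439 = 13·10495 + 4
17: 136439 = 17·8025 + 14
19: 136439 = 19·7181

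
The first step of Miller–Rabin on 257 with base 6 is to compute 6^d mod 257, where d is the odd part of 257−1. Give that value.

6

257 − 1 = 256 = 2^8 · 1, so d = 1.
6^1 ≡ 6 (mod 257)
1 = 1 in binary powers of 2.
So 6^1 ≡ 6 ≡ 6 (mod 257).
Squaring chain: 6 → 36 → 11 → 121 → 249 → 64 → 241 → 256; reaches −1, so base 6 does not prove 257 composite.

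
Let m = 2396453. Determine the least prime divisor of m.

37

2396453 is odd.
Digit sum 32, not divisible by 3.
Ends in 3: not divisible by 5.
7: 2396453 = 7·342350 + 3
11: 2396453 = 11·217859 + 4
13: 2396453 = 13·184342 + 7
17: 2396453 = 17·140967 + 14
19: 2396453 = 19·126129 + 2
23: 2396453 = 23·104193 + 14
29: 2396453 = 29·82636 + 9
31: 2396453 = 31·77304 + 29
37: 2396453 = 37·64769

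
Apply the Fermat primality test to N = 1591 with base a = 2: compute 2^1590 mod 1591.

2^1 ≡ 2 (mod 1591)
2^2 ≡ 2^2 = 4 ≡ 4 (mod 1591)
2^4 ≡ 4^2 = 16 ≡ 16 (mod 1591)
2^8 ≡ 16^2 = 256 ≡ 256 (mod 1591)
2^16 ≡ 256^2 = 65536 ≡ 305 (mod 1591)
2^32 ≡ 305^2 = 93025 ≡ 747 (mod 1591)
2^64 ≡ 747^2 = 558009 ≡ 1159 (mod 1591)
2^128 ≡ 1159^2 = 1343281 ≡ 477 (mod 1591)
2^256 ≡ 477^2 = 227529 ≡ 16 (mod 1591)
2^512 ≡ 16^2 = 256 ≡ 256 (mod 1591)
2^1024 ≡ 256^2 = 65536 ≡ 305 (mod 1591)
1590 = 1024 + 512 + 32 + 16 + 4 + 2 in binary powers of 2.
So 2^1590 ≡ 305 · 256 · 747 · 305 · 16 · 4 ≡ 471 (mod 1591).
Since 471 ≠ 1, base 2 is a Fermat witness: 1591 is composite.

471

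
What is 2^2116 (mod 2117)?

2^1 ≡ 2 (mod 2117)
2^2 ≡ 2^2 = 4 ≡ 4 (mod 2117)
2^4 ≡ 4^2 = 16 ≡ 16 (mod 2117)
2^8 ≡ 16^2 = 256 ≡ 256 (mod 2117)
2^16 ≡ 256^2 = 65536 ≡ 2026 (mod 2117)
2^32 ≡ 2026^2 = 4104676 ≡ 1930 (mod 2117)
2^64 ≡ 1930^2 = 3724900 ≡ 1097 (mod 2117)
2^128 ≡ 1097^2 = 1203409 ≡ 953 (mod 2117)
2^256 ≡ 953^2 = 908209 ≡ 16 (mod 2117)
2^512 ≡ 16^2 = 256 ≡ 256 (mod 2117)
2^1024 ≡ 256^2 = 65536 ≡ 2026 (mod 2117)
2^2048 ≡ 2026^2 = 4104676 ≡ 1930 (mod 2117)
2116 = 2048 + 64 + 4 in binary powers of 2.
So 2^2116 ≡ 1930 · 1097 · 16 ≡ 1243 (mod 2117).
Since 1243 ≠ 1, base 2 is a Fermat witness: 2117 is composite.

1243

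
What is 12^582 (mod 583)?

12^1 ≡ 12 (mod 583)
12^2 ≡ 12^2 = 144 ≡ 144 (mod 583)
12^4 ≡ 144^2 = 20736 ≡ 331 (mod 583)
12^8 ≡ 331^2 = 109561 ≡ 540 (mod 583)
12^16 ≡ 540^2 = 291600 ≡ 100 (mod 583)
12^32 ≡ 100^2 = 10000 ≡ 89 (mod 583)
12^64 ≡ 89^2 = 7921 ≡ 342 (mod 583)
12^128 ≡ 342^2 = 116964 ≡ 364 (mod 583)
12^256 ≡ 364^2 = 132496 ≡ 155 (mod 583)
12^512 ≡ 155^2 = 24025 ≡ 122 (mod 583)
582 = 512 + 64 + 4 + 2 in binary powers of 2.
So 12^582 ≡ 122 · 342 · 331 · 144 ≡ 221 (mod 583).
Since 221 ≠ 1, base 12 is a Fermat witness: 583 is composite.

221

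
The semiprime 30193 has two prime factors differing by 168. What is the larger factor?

277

Since p = q + 168, we have 30193 = q(q + 168), so q² + 168q − 30193 = 0.
Discriminant: 168² + 4·30193 = 28224 + 120772 = 148996; √148996 = 386.
q = (−168 + 386)/2 = 109, and p = q + 168 = 277.
Check: 109 · 277 = 30193.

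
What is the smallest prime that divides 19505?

19505 is odd.
Digit sum 20, not divisible by 3.
Ends in 5: divisible by 5.

5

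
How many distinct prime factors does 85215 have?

5

85215 = 3 · 28405
28405 = 5 · 5681
5681 = 13 · 437
437 = 19 · 23
85215 = 3 · 5 · 13 · 19 · 23, which has 5 distinct prime factors.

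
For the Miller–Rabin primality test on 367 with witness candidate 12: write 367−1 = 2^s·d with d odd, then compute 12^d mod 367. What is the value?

367 − 1 = 366 = 2^1 · 183, so d = 183.
12^1 ≡ 12 (mod 367)
12^2 ≡ 12^2 = 144 ≡ 144 (mod 367)
12^4 ≡ 144^2 = 20736 ≡ 184 (mod 367)
12^8 ≡ 184^2 = 33856 ≡ 92 (mod 367)
12^16 ≡ 92^2 = 8464 ≡ 23 (mod 367)
12^32 ≡ 23^2 = 529 ≡ 162 (mod 367)
12^64 ≡ 162^2 = 26244 ≡ 187 (mod 367)
12^128 ≡ 187^2 = 34969 ≡ 104 (mod 367)
183 = 128 + 32 + 16 + 4 + 2 + 1 in binary powers of 2.
So 12^183 ≡ 104 · 162 · 23 · 184 · 144 · 12 ≡ 366 (mod 367).
Since 12^d ≡ 366 (mod 367), base 12 does not prove 367 composite.

366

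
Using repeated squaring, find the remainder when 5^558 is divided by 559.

5^1 ≡ 5 (mod 559)
5^2 ≡ 5^2 = 25 ≡ 25 (mod 559)
5^4 ≡ 25^2 = 625 ≡ 66 (mod 559)
5^8 ≡ 66^2 = 4356 ≡ 443 (mod 559)
5^16 ≡ 443^2 = 196249 ≡ 40 (mod 559)
5^32 ≡ 40^2 = 1600 ≡ 482 (mod 559)
5^64 ≡ 482^2 = 232324 ≡ 339 (mod 559)
5^128 ≡ 339^2 = 114921 ≡ 326 (mod 559)
5^256 ≡ 326^2 = 106276 ≡ 66 (mod 559)
5^512 ≡ 66^2 = 4356 ≡ 443 (mod 559)
558 = 512 + 32 + 8 + 4 + 2 in binary powers of 2.
So 5^558 ≡ 443 · 482 · 443 · 66 · 25 ≡ 428 (mod 559).
Since 428 ≠ 1, base 5 is a Fermat witness: 559 is composite.

428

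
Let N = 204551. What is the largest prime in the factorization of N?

71

204551 = 43 · 4757
4757 = 67 · 71
71 is prime.
So 204551 = 43 · 67 · 71; the largest prime factor is 71.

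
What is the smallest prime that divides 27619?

27619 is odd.
Digit sum 25, not divisible by 3.
Ends in 9: not divisible by 5.
7: 27619 = 7·3945 + 4
11: 27619 = 11·2510 + 9
13: 27619 = 13·2124 + 7
17: 27619 = 17·1624 + 11
19: 27619 = 19·1453 + 12
23: 27619 = 23·1200 + 19
29: 27619 = 29·952 + 11
31: 27619 = 31·890 + 29
37: 27619 = 37·746 + 17
41: 27619 = 41·673 + 26
43: 27619 = 43·642 + 13
47: 27619 = 47·587 + 30
53: 27619 = 53·521 + 6
59: 27619 = 59·468 + 7
61: 27619 = 61·452 + 47
67: 27619 = 67·412 + 15
71: 27619 = 71·389

71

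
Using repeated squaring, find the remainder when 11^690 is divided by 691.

11^1 ≡ 11 (mod 691)
11^2 ≡ 11^2 = 121 ≡ 121 (mod 691)
11^4 ≡ 121^2 = 14641 ≡ 130 (mod 691)
11^8 ≡ 130^2 = 16900 ≡ 316 (mod 691)
11^16 ≡ 316^2 = 99856 ≡ 352 (mod 691)
11^32 ≡ 352^2 = 123904 ≡ 215 (mod 691)
11^64 ≡ 215^2 = 46225 ≡ 619 (mod 691)
11^128 ≡ 619^2 = 383161 ≡ 347 (mod 691)
11^256 ≡ 347^2 = 120409 ≡ 175 (mod 691)
11^512 ≡ 175^2 = 30625 ≡ 221 (mod 691)
690 = 512 + 128 + 32 + 16 + 2 in binary powers of 2.
So 11^690 ≡ 221 · 347 · 215 · 352 · 121 ≡ 1 (mod 691).
Since the result is 1, base 11 gives no evidence that 691 is composite.

1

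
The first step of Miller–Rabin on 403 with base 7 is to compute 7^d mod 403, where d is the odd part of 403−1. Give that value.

403 − 1 = 402 = 2^1 · 201, so d = 201.
7^1 ≡ 7 (mod 403)
7^2 ≡ 7^2 = 49 ≡ 49 (mod 403)
7^4 ≡ 49^2 = 2401 ≡ 386 (mod 403)
7^8 ≡ 386^2 = 148996 ≡ 289 (mod 403)
7^16 ≡ 289^2 = 83521 ≡ 100 (mod 403)
7^32 ≡ 100^2 = 10000 ≡ 328 (mod 403)
7^64 ≡ 328^2 = 107584 ≡ 386 (mod 403)
7^128 ≡ 386^2 = 148996 ≡ 289 (mod 403)
201 = 128 + 64 + 8 + 1 in binary powers of 2.
So 7^201 ≡ 289 · 386 · 289 · 7 ≡ 190 (mod 403).
Squaring chain: 190; never reaches −1, so base 7 is a Miller–Rabin witness that 403 is composite.

190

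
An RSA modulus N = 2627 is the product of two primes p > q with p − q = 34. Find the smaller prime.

Since p = q + 34, we have 2627 = q(q + 34), so q² + 34q − 2627 = 0.
Discriminant: 34² + 4·2627 = 1156 + 10508 = 11664; √11664 = 108.
q = (−34 + 108)/2 = 37, and p = q + 34 = 71.
Check: 37 · 71 = 2627.

37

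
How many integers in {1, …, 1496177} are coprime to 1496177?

1454112

Factor: 1496177 = 67 · 137 · 163.
φ(1496177) = (67−1) · (137−1) · (163−1) = 66 · 136 · 162 = 1454112.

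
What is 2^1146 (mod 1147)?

529

2^1 ≡ 2 (mod 1147)
2^2 ≡ 2^2 = 4 ≡ 4 (mod 1147)
2^4 ≡ 4^2 = 16 ≡ 16 (mod 1147)
2^8 ≡ 16^2 = 256 ≡ 256 (mod 1147)
2^16 ≡ 256^2 = 65536 ≡ 157 (mod 1147)
2^32 ≡ 157^2 = 24649 ≡ 562 (mod 1147)
2^64 ≡ 562^2 = 315844 ≡ 419 (mod 1147)
2^128 ≡ 419^2 = 175561 ≡ 70 (mod 1147)
2^256 ≡ 70^2 = 4900 ≡ 312 (mod 1147)
2^512 ≡ 312^2 = 97344 ≡ 996 (mod 1147)
2^1024 ≡ 996^2 = 992016 ≡ 1008 (mod 1147)
1146 = 1024 + 64 + 32 + 16 + 8 + 2 in binary powers of 2.
So 2^1146 ≡ 1008 · 419 · 562 · 157 · 256 · 4 ≡ 529 (mod 1147).
Since 529 ≠ 1, base 2 is a Fermat witness: 1147 is composite.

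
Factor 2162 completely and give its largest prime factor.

47

2162 = 2 · 1081
1081 = 23 · 47
47 is prime.
So 2162 = 2 · 23 · 47; the largest prime factor is 47.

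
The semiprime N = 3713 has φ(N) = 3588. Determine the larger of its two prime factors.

φ(n) = (p−1)(q−1) = n − (p+q) + 1, so p + q = 3713 − 3588 + 1 = 126.
p and q are the roots of t² − 126t + 3713 = 0.
Discriminant: 126² − 4·3713 = 15876 − 14852 = 1024; √1024 = 32.
q = (126 − 32)/2 = 47, p = (126 + 32)/2 = 79.
Check: 47 · 79 = 3713.

79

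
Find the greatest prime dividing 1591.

43

1591 = 37 · 43
43 is prime.
So 1591 = 37 · 43; the largest prime factor is 43.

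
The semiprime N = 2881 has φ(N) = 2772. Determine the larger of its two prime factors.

φ(n) = (p−1)(q−1) = n − (p+q) + 1, so p + q = 2881 − 2772 + 1 = 110.
p and q are the roots of t² − 110t + 2881 = 0.
Discriminant: 110² − 4·2881 = 12100 − 11524 = 576; √576 = 24.
q = (110 − 24)/2 = 43, p = (110 + 24)/2 = 67.
Check: 43 · 67 = 2881.

67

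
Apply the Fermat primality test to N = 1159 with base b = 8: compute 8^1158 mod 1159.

8^1 ≡ 8 (mod 1159)
8^2 ≡ 8^2 = 64 ≡ 64 (mod 1159)
8^4 ≡ 64^2 = 4096 ≡ 619 (mod 1159)
8^8 ≡ 619^2 = 383161 ≡ 691 (mod 1159)
8^16 ≡ 691^2 = 477481 ≡ 1132 (mod 1159)
8^32 ≡ 1132^2 = 1281424 ≡ 729 (mod 1159)
8^64 ≡ 729^2 = 531441 ≡ 619 (mod 1159)
8^128 ≡ 619^2 = 383161 ≡ 691 (mod 1159)
8^256 ≡ 691^2 = 477481 ≡ 1132 (mod 1159)
8^512 ≡ 1132^2 = 1281424 ≡ 729 (mod 1159)
8^1024 ≡ 729^2 = 531441 ≡ 619 (mod 1159)
1158 = 1024 + 128 + 4 + 2 in binary powers of 2.
So 8^1158 ≡ 619 · 691 · 619 · 64 ≡ 590 (mod 1159).
Since 590 ≠ 1, base 8 is a Fermat witness: 1159 is composite.

590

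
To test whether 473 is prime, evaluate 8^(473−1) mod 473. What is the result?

8^1 ≡ 8 (mod 473)
8^2 ≡ 8^2 = 64 ≡ 64 (mod 473)
8^4 ≡ 64^2 = 4096 ≡ 312 (mod 473)
8^8 ≡ 312^2 = 97344 ≡ 379 (mod 473)
8^16 ≡ 379^2 = 143641 ≡ 322 (mod 473)
8^32 ≡ 322^2 = 103684 ≡ 97 (mod 473)
8^64 ≡ 97^2 = 9409 ≡ 422 (mod 473)
8^128 ≡ 422^2 = 178084 ≡ 236 (mod 473)
8^256 ≡ 236^2 = 55696 ≡ 355 (mod 473)
472 = 256 + 128 + 64 + 16 + 8 in binary powers of 2.
So 8^472 ≡ 355 · 236 · 422 · 322 · 379 ≡ 262 (mod 473).
Since 262 ≠ 1, base 8 is a Fermat witness: 473 is composite.

262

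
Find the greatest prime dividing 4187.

79

4187 = 53 · 79
79 is prime.
So 4187 = 53 · 79; the largest prime factor is 79.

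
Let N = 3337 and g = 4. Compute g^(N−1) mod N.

192

4^1 ≡ 4 (mod 3337)
4^2 ≡ 4^2 = 16 ≡ 16 (mod 3337)
4^4 ≡ 16^2 = 256 ≡ 256 (mod 3337)
4^8 ≡ 256^2 = 65536 ≡ 2133 (mod 3337)
4^16 ≡ 2133^2 = 4549689 ≡ 1358 (mod 3337)
4^32 ≡ 1358^2 = 1844164 ≡ 2140 (mod 3337)
4^64 ≡ 2140^2 = 4579600 ≡ 1236 (mod 3337)
4^128 ≡ 1236^2 = 1527696 ≡ 2687 (mod 3337)
4^256 ≡ 2687^2 = 7219969 ≡ 2038 (mod 3337)
4^512 ≡ 2038^2 = 4153444 ≡ 2216 (mod 3337)
4^1024 ≡ 2216^2 = 4910656 ≡ 1929 (mod 3337)
4^2048 ≡ 1929^2 = 3721041 ≡ 286 (mod 3337)
3336 = 2048 + 1024 + 256 + 8 in binary powers of 2.
So 4^3336 ≡ 286 · 1929 · 2038 · 2133 ≡ 192 (mod 3337).
Since 192 ≠ 1, base 4 is a Fermat witness: 3337 is composite.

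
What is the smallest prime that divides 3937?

31

3937 is odd.
Digit sum 22, not divisible by 3.
Ends in 7: not divisible by 5.
7: 3937 = 7·562 + 3
11: 3937 = 11·357 + 10
13: 3937 = 13·302 + 11
17: 3937 = 17·231 + 10
19: 3937 = 19·207 + 4
23: 3937 = 23·171 + 4
29: 3937 = 29·135 + 22
31: 3937 = 31·127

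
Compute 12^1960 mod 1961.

786

12^1 ≡ 12 (mod 1961)
12^2 ≡ 12^2 = 144 ≡ 144 (mod 1961)
12^4 ≡ 144^2 = 20736 ≡ 1126 (mod 1961)
12^8 ≡ 1126^2 = 1267876 ≡ 1070 (mod 1961)
12^16 ≡ 1070^2 = 1144900 ≡ 1637 (mod 1961)
12^32 ≡ 1637^2 = 2679769 ≡ 1043 (mod 1961)
12^64 ≡ 1043^2 = 1087849 ≡ 1455 (mod 1961)
12^128 ≡ 1455^2 = 2117025 ≡ 1106 (mod 1961)
12^256 ≡ 1106^2 = 1223236 ≡ 1533 (mod 1961)
12^512 ≡ 1533^2 = 2350089 ≡ 811 (mod 1961)
12^1024 ≡ 811^2 = 657721 ≡ 786 (mod 1961)
1960 = 1024 + 512 + 256 + 128 + 32 + 8 in binary powers of 2.
So 12^1960 ≡ 786 · 811 · 1533 · 1106 · 1043 · 1070 ≡ 786 (mod 1961).
Since 786 ≠ 1, base 12 is a Fermat witness: 1961 is composite.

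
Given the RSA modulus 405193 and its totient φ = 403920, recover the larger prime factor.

661

φ(n) = (p−1)(q−1) = n − (p+q) + 1, so p + q = 405193 − 403920 + 1 = 1274.
p and q are the roots of t² − 1274t + 405193 = 0.
Discriminant: 1274² − 4·405193 = 1623076 − 1620772 = 2304; √2304 = 48.
q = (1274 − 48)/2 = 613, p = (1274 + 48)/2 = 661.
Check: 613 · 661 = 405193.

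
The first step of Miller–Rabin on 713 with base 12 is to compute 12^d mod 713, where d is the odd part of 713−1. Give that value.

633

713 − 1 = 712 = 2^3 · 89, so d = 89.
12^1 ≡ 12 (mod 713)
12^2 ≡ 12^2 = 144 ≡ 144 (mod 713)
12^4 ≡ 144^2 = 20736 ≡ 59 (mod 713)
12^8 ≡ 59^2 = 3481 ≡ 629 (mod 713)
12^16 ≡ 629^2 = 395641 ≡ 639 (mod 713)
12^32 ≡ 639^2 = 408321 ≡ 485 (mod 713)
12^64 ≡ 485^2 = 235225 ≡ 648 (mod 713)
89 = 64 + 16 + 8 + 1 in binary powers of 2.
So 12^89 ≡ 648 · 639 · 629 · 12 ≡ 633 (mod 713).
Squaring chain: 633 → 696 → 289; never reaches −1, so base 12 is a Miller–Rabin witness that 713 is composite.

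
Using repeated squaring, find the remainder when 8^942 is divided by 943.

8^1 ≡ 8 (mod 943)
8^2 ≡ 8^2 = 64 ≡ 64 (mod 943)
8^4 ≡ 64^2 = 4096 ≡ 324 (mod 943)
8^8 ≡ 324^2 = 104976 ≡ 303 (mod 943)
8^16 ≡ 303^2 = 91809 ≡ 338 (mod 943)
8^32 ≡ 338^2 = 114244 ≡ 141 (mod 943)
8^64 ≡ 141^2 = 19881 ≡ 78 (mod 943)
8^128 ≡ 78^2 = 6084 ≡ 426 (mod 943)
8^256 ≡ 426^2 = 181476 ≡ 420 (mod 943)
8^512 ≡ 420^2 = 176400 ≡ 59 (mod 943)
942 = 512 + 256 + 128 + 32 + 8 + 4 + 2 in binary powers of 2.
So 8^942 ≡ 59 · 420 · 426 · 141 · 303 · 324 · 64 ≡ 679 (mod 943).
Since 679 ≠ 1, base 8 is a Fermat witness: 943 is composite.

679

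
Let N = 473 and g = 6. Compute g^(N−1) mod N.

6^1 ≡ 6 (mod 473)
6^2 ≡ 6^2 = 36 ≡ 36 (mod 473)
6^4 ≡ 36^2 = 1296 ≡ 350 (mod 473)
6^8 ≡ 350^2 = 122500 ≡ 466 (mod 473)
6^16 ≡ 466^2 = 217156 ≡ 49 (mod 473)
6^32 ≡ 49^2 = 2401 ≡ 36 (mod 473)
6^64 ≡ 36^2 = 1296 ≡ 350 (mod 473)
6^128 ≡ 350^2 = 122500 ≡ 466 (mod 473)
6^256 ≡ 466^2 = 217156 ≡ 49 (mod 473)
472 = 256 + 128 + 64 + 16 + 8 in binary powers of 2.
So 6^472 ≡ 49 · 466 · 350 · 49 · 466 ≡ 135 (mod 473).
Since 135 ≠ 1, base 6 is a Fermat witness: 473 is composite.

135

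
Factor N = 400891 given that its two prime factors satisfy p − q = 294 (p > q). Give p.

797

Since p = q + 294, we have 400891 = q(q + 294), so q² + 294q − 400891 = 0.
Discriminant: 294² + 4·400891 = 86436 + 1603564 = 1690000; √1690000 = 1300.
q = (−294 + 1300)/2 = 503, and p = q + 294 = 797.
Check: 503 · 797 = 400891.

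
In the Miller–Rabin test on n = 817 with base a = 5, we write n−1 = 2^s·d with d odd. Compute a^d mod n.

817 − 1 = 816 = 2^4 · 51, so d = 51.
5^1 ≡ 5 (mod 817)
5^2 ≡ 5^2 = 25 ≡ 25 (mod 817)
5^4 ≡ 25^2 = 625 ≡ 625 (mod 817)
5^8 ≡ 625^2 = 390625 ≡ 99 (mod 817)
5^16 ≡ 99^2 = 9801 ≡ 814 (mod 817)
5^32 ≡ 814^2 = 662596 ≡ 9 (mod 817)
51 = 32 + 16 + 2 + 1 in binary powers of 2.
So 5^51 ≡ 9 · 814 · 25 · 5 ≡ 710 (mod 817).
Squaring chain: 710 → 11 → 121 → 752; never reaches −1, so base 5 is a Miller–Rabin witness that 817 is composite.

710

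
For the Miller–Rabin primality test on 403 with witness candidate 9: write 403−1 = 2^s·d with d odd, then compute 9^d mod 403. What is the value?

403 − 1 = 402 = 2^1 · 201, so d = 201.
9^1 ≡ 9 (mod 403)
9^2 ≡ 9^2 = 81 ≡ 81 (mod 403)
9^4 ≡ 81^2 = 6561 ≡ 113 (mod 403)
9^8 ≡ 113^2 = 12769 ≡ 276 (mod 403)
9^16 ≡ 276^2 = 76176 ≡ 9 (mod 403)
9^32 ≡ 9^2 = 81 ≡ 81 (mod 403)
9^64 ≡ 81^2 = 6561 ≡ 113 (mod 403)
9^128 ≡ 113^2 = 12769 ≡ 276 (mod 403)
201 = 128 + 64 + 8 + 1 in binary powers of 2.
So 9^201 ≡ 276 · 113 · 276 · 9 ≡ 287 (mod 403).
Squaring chain: 287; never reaches −1, so base 9 is a Miller–Rabin witness that 403 is composite.

287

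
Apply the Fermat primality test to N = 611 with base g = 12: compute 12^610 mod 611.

12^1 ≡ 12 (mod 611)
12^2 ≡ 12^2 = 144 ≡ 144 (mod 611)
12^4 ≡ 144^2 = 20736 ≡ 573 (mod 611)
12^8 ≡ 573^2 = 328329 ≡ 222 (mod 611)
12^16 ≡ 222^2 = 49284 ≡ 404 (mod 611)
12^32 ≡ 404^2 = 163216 ≡ 79 (mod 611)
12^64 ≡ 79^2 = 6241 ≡ 131 (mod 611)
12^128 ≡ 131^2 = 17161 ≡ 53 (mod 611)
12^256 ≡ 53^2 = 2809 ≡ 365 (mod 611)
12^512 ≡ 365^2 = 133225 ≡ 27 (mod 611)
610 = 512 + 64 + 32 + 2 in binary powers of 2.
So 12^610 ≡ 27 · 131 · 79 · 144 ≡ 118 (mod 611).
Since 118 ≠ 1, base 12 is a Fermat witness: 611 is composite.

118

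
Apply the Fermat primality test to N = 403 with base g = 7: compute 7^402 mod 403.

7^1 ≡ 7 (mod 403)
7^2 ≡ 7^2 = 49 ≡ 49 (mod 403)
7^4 ≡ 49^2 = 2401 ≡ 386 (mod 403)
7^8 ≡ 386^2 = 148996 ≡ 289 (mod 403)
7^16 ≡ 289^2 = 83521 ≡ 100 (mod 403)
7^32 ≡ 100^2 = 10000 ≡ 328 (mod 403)
7^64 ≡ 328^2 = 107584 ≡ 386 (mod 403)
7^128 ≡ 386^2 = 148996 ≡ 289 (mod 403)
7^256 ≡ 289^2 = 83521 ≡ 100 (mod 403)
402 = 256 + 128 + 16 + 2 in binary powers of 2.
So 7^402 ≡ 100 · 289 · 100 · 49 ≡ 233 (mod 403).
Since 233 ≠ 1, base 7 is a Fermat witness: 403 is composite.

233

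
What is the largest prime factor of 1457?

1457 = 31 · 47
47 is prime.
So 1457 = 31 · 47; the largest prime factor is 47.

47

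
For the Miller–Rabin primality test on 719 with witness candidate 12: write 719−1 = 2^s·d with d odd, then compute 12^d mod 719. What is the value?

1

719 − 1 = 718 = 2^1 · 359, so d = 359.
12^1 ≡ 12 (mod 719)
12^2 ≡ 12^2 = 144 ≡ 144 (mod 719)
12^4 ≡ 144^2 = 20736 ≡ 604 (mod 719)
12^8 ≡ 604^2 = 364816 ≡ 283 (mod 719)
12^16 ≡ 283^2 = 80089 ≡ 280 (mod 719)
12^32 ≡ 280^2 = 78400 ≡ 29 (mod 719)
12^64 ≡ 29^2 = 841 ≡ 122 (mod 719)
12^128 ≡ 122^2 = 14884 ≡ 504 (mod 719)
12^256 ≡ 504^2 = 254016 ≡ 209 (mod 719)
359 = 256 + 64 + 32 + 4 + 2 + 1 in binary powers of 2.
So 12^359 ≡ 209 · 122 · 29 · 604 · 144 · 12 ≡ 1 (mod 719).
Since 12^d ≡ 1 (mod 719), base 12 does not prove 719 composite.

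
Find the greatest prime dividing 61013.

97

61013 = 17 · 3589
3589 = 37 · 97
97 is prime.
So 61013 = 17 · 37 · 97; the largest prime factor is 97.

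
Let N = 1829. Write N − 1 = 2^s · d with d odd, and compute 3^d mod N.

1829 − 1 = 1828 = 2^2 · 457, so d = 457.
3^1 ≡ 3 (mod 1829)
3^2 ≡ 3^2 = 9 ≡ 9 (mod 1829)
3^4 ≡ 9^2 = 81 ≡ 81 (mod 1829)
3^8 ≡ 81^2 = 6561 ≡ 1074 (mod 1829)
3^16 ≡ 1074^2 = 1153476 ≡ 1206 (mod 1829)
3^32 ≡ 1206^2 = 1454436 ≡ 381 (mod 1829)
3^64 ≡ 381^2 = 145161 ≡ 670 (mod 1829)
3^128 ≡ 670^2 = 448900 ≡ 795 (mod 1829)
3^256 ≡ 795^2 = 632025 ≡ 1020 (mod 1829)
457 = 256 + 128 + 64 + 8 + 1 in binary powers of 2.
So 3^457 ≡ 1020 · 795 · 670 · 1074 · 3 ≡ 1195 (mod 1829).
Squaring chain: 1195 → 1405; never reaches −1, so base 3 is a Miller–Rabin witness that 1829 is composite.

1195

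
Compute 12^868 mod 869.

166

12^1 ≡ 12 (mod 869)
12^2 ≡ 12^2 = 144 ≡ 144 (mod 869)
12^4 ≡ 144^2 = 20736 ≡ 749 (mod 869)
12^8 ≡ 749^2 = 561001 ≡ 496 (mod 869)
12^16 ≡ 496^2 = 246016 ≡ 89 (mod 869)
12^32 ≡ 89^2 = 7921 ≡ 100 (mod 869)
12^64 ≡ 100^2 = 10000 ≡ 441 (mod 869)
12^128 ≡ 441^2 = 194481 ≡ 694 (mod 869)
12^256 ≡ 694^2 = 481636 ≡ 210 (mod 869)
12^512 ≡ 210^2 = 44100 ≡ 650 (mod 869)
868 = 512 + 256 + 64 + 32 + 4 in binary powers of 2.
So 12^868 ≡ 650 · 210 · 441 · 100 · 749 ≡ 166 (mod 869).
Since 166 ≠ 1, base 12 is a Fermat witness: 869 is composite.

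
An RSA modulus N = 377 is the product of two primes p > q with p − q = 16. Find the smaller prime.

Since p = q + 16, we have 377 = q(q + 16), so q² + 16q − 377 = 0.
Discriminant: 16² + 4·377 = 256 + 1508 = 1764; √1764 = 42.
q = (−16 + 42)/2 = 13, and p = q + 16 = 29.
Check: 13 · 29 = 377.

13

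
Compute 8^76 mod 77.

8^1 ≡ 8 (mod 77)
8^2 ≡ 8^2 = 64 ≡ 64 (mod 77)
8^4 ≡ 64^2 = 4096 ≡ 15 (mod 77)
8^8 ≡ 15^2 = 225 ≡ 71 (mod 77)
8^16 ≡ 71^2 = 5041 ≡ 36 (mod 77)
8^32 ≡ 36^2 = 1296 ≡ 64 (mod 77)
8^64 ≡ 64^2 = 4096 ≡ 15 (mod 77)
76 = 64 + 8 + 4 in binary powers of 2.
So 8^76 ≡ 15 · 71 · 15 ≡ 36 (mod 77).
Since 36 ≠ 1, base 8 is a Fermat witness: 77 is composite.

36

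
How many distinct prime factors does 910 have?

910 = 2 · 455
455 = 5 · 91
91 = 7 · 13
910 = 2 · 5 · 7 · 13, which has 4 distinct prime factors.

4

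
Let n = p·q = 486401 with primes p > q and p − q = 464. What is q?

Since p = q + 464, we have 486401 = q(q + 464), so q² + 464q − 486401 = 0.
Discriminant: 464² + 4·486401 = 215296 + 1945604 = 2160900; √2160900 = 1470.
q = (−464 + 1470)/2 = 503, and p = q + 464 = 967.
Check: 503 · 967 = 486401.

503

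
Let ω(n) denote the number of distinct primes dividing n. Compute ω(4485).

4

4485 = 3 · 1495
1495 = 5 · 299
299 = 13 · 23
4485 = 3 · 5 · 13 · 23, which has 4 distinct prime factors.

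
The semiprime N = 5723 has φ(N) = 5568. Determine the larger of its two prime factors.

φ(n) = (p−1)(q−1) = n − (p+q) + 1, so p + q = 5723 − 5568 + 1 = 156.
p and q are the roots of t² − 156t + 5723 = 0.
Discriminant: 156² − 4·5723 = 24336 − 22892 = 1444; √1444 = 38.
q = (156 − 38)/2 = 59, p = (156 + 38)/2 = 97.
Check: 59 · 97 = 5723.

97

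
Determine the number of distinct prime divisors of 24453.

4

24453 = 3^2 · 2717
2717 = 11 · 247
247 = 13 · 19
24453 = 3^2 · 11 · 13 · 19, which has 4 distinct prime factors.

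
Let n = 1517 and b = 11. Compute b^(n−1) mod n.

359

11^1 ≡ 11 (mod 1517)
11^2 ≡ 11^2 = 121 ≡ 121 (mod 1517)
11^4 ≡ 121^2 = 14641 ≡ 988 (mod 1517)
11^8 ≡ 988^2 = 976144 ≡ 713 (mod 1517)
11^16 ≡ 713^2 = 508369 ≡ 174 (mod 1517)
11^32 ≡ 174^2 = 30276 ≡ 1453 (mod 1517)
11^64 ≡ 1453^2 = 2111209 ≡ 1062 (mod 1517)
11^128 ≡ 1062^2 = 1127844 ≡ 713 (mod 1517)
11^256 ≡ 713^2 = 508369 ≡ 174 (mod 1517)
11^512 ≡ 174^2 = 30276 ≡ 1453 (mod 1517)
11^1024 ≡ 1453^2 = 2111209 ≡ 1062 (mod 1517)
1516 = 1024 + 256 + 128 + 64 + 32 + 8 + 4 in binary powers of 2.
So 11^1516 ≡ 1062 · 174 · 713 · 1062 · 1453 · 713 · 988 ≡ 359 (mod 1517).
Since 359 ≠ 1, base 11 is a Fermat witness: 1517 is composite.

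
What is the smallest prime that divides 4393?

4393 is odd.
Digit sum 19, not divisible by 3.
Ends in 3: not divisible by 5.
7: 4393 = 7·627 + 4
11: 4393 = 11·399 + 4
13: 4393 = 13·337 + 12
17: 4393 = 17·258 + 7
19: 4393 = 19·231 + 4
23: 4393 = 23·191

23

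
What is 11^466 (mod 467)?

11^1 ≡ 11 (mod 467)
11^2 ≡ 11^2 = 121 ≡ 121 (mod 467)
11^4 ≡ 121^2 = 14641 ≡ 164 (mod 467)
11^8 ≡ 164^2 = 26896 ≡ 277 (mod 467)
11^16 ≡ 277^2 = 76729 ≡ 141 (mod 467)
11^32 ≡ 141^2 = 19881 ≡ 267 (mod 467)
11^64 ≡ 267^2 = 71289 ≡ 305 (mod 467)
11^128 ≡ 305^2 = 93025 ≡ 92 (mod 467)
11^256 ≡ 92^2 = 8464 ≡ 58 (mod 467)
466 = 256 + 128 + 64 + 16 + 2 in binary powers of 2.
So 11^466 ≡ 58 · 92 · 305 · 141 · 121 ≡ 1 (mod 467).
Since the result is 1, base 11 gives no evidence that 467 is composite.

1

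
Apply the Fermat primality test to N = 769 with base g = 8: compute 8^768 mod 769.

8^1 ≡ 8 (mod 769)
8^2 ≡ 8^2 = 64 ≡ 64 (mod 769)
8^4 ≡ 64^2 = 4096 ≡ 251 (mod 769)
8^8 ≡ 251^2 = 63001 ≡ 712 (mod 769)
8^16 ≡ 712^2 = 506944 ≡ 173 (mod 769)
8^32 ≡ 173^2 = 29929 ≡ 707 (mod 769)
8^64 ≡ 707^2 = 499849 ≡ 768 (mod 769)
8^128 ≡ 768^2 = 589824 ≡ 1 (mod 769)
8^256 ≡ 1^2 = 1 ≡ 1 (mod 769)
8^512 ≡ 1^2 = 1 ≡ 1 (mod 769)
768 = 512 + 256 in binary powers of 2.
So 8^768 ≡ 1 · 1 ≡ 1 (mod 769).
Since the result is 1, base 8 gives no evidence that 769 is composite.

1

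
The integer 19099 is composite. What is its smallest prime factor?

19099 is odd.
Digit sum 28, not divisible by 3.
Ends in 9: not divisible by 5.
7: 19099 = 7·2728 + 3
11: 19099 = 11·1736 + 3
13: 19099 = 13·1469 + 2
17: 19099 = 17·1123 + 8
19: 19099 = 19·1005 + 4
23: 19099 = 23·830 + 9
29: 19099 = 29·658 + 17
31: 19099 = 31·616 + 3
37: 19099 = 37·516 + 7
41: 19099 = 41·465 + 34
43: 19099 = 43·444 + 7
47: 19099 = 47·406 + 17
53: 19099 = 53·360 + 19
59: 19099 = 59·323 + 42
61: 19099 = 61·313 + 6
67: 19099 = 67·285 + 4
71: 19099 = 71·269

71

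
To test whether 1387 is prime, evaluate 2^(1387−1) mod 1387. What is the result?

1

2^1 ≡ 2 (mod 1387)
2^2 ≡ 2^2 = 4 ≡ 4 (mod 1387)
2^4 ≡ 4^2 = 16 ≡ 16 (mod 1387)
2^8 ≡ 16^2 = 256 ≡ 256 (mod 1387)
2^16 ≡ 256^2 = 65536 ≡ 347 (mod 1387)
2^32 ≡ 347^2 = 120409 ≡ 1127 (mod 1387)
2^64 ≡ 1127^2 = 1270129 ≡ 1024 (mod 1387)
2^128 ≡ 1024^2 = 1048576 ≡ 4 (mod 1387)
2^256 ≡ 4^2 = 16 ≡ 16 (mod 1387)
2^512 ≡ 16^2 = 256 ≡ 256 (mod 1387)
2^1024 ≡ 256^2 = 65536 ≡ 347 (mod 1387)
1386 = 1024 + 256 + 64 + 32 + 8 + 2 in binary powers of 2.
So 2^1386 ≡ 347 · 16 · 1024 · 1127 · 256 · 4 ≡ 1 (mod 1387).
Since the result is 1, base 2 gives no evidence that 1387 is composite.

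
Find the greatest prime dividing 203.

203 = 7 · 29
29 is prime.
So 203 = 7 · 29; the largest prime factor is 29.

29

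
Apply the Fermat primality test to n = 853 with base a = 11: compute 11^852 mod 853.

11^1 ≡ 11 (mod 853)
11^2 ≡ 11^2 = 121 ≡ 121 (mod 853)
11^4 ≡ 121^2 = 14641 ≡ 140 (mod 853)
11^8 ≡ 140^2 = 19600 ≡ 834 (mod 853)
11^16 ≡ 834^2 = 695556 ≡ 361 (mod 853)
11^32 ≡ 361^2 = 130321 ≡ 665 (mod 853)
11^64 ≡ 665^2 = 442225 ≡ 371 (mod 853)
11^128 ≡ 371^2 = 137641 ≡ 308 (mod 853)
11^256 ≡ 308^2 = 94864 ≡ 181 (mod 853)
11^512 ≡ 181^2 = 32761 ≡ 347 (mod 853)
852 = 512 + 256 + 64 + 16 + 4 in binary powers of 2.
So 11^852 ≡ 347 · 181 · 371 · 361 · 140 ≡ 1 (mod 853).
Since the result is 1, base 11 gives no evidence that 853 is composite.

1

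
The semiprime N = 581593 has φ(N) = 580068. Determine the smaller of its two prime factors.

739

φ(n) = (p−1)(q−1) = n − (p+q) + 1, so p + q = 581593 − 580068 + 1 = 1526.
p and q are the roots of t² − 1526t + 581593 = 0.
Discriminant: 1526² − 4·581593 = 2328676 − 2326372 = 2304; √2304 = 48.
q = (1526 − 48)/2 = 739, p = (1526 + 48)/2 = 787.
Check: 739 · 787 = 581593.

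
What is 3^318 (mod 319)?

5

3^1 ≡ 3 (mod 319)
3^2 ≡ 3^2 = 9 ≡ 9 (mod 319)
3^4 ≡ 9^2 = 81 ≡ 81 (mod 319)
3^8 ≡ 81^2 = 6561 ≡ 181 (mod 319)
3^16 ≡ 181^2 = 32761 ≡ 223 (mod 319)
3^32 ≡ 223^2 = 49729 ≡ 284 (mod 319)
3^64 ≡ 284^2 = 80656 ≡ 268 (mod 319)
3^128 ≡ 268^2 = 71824 ≡ 49 (mod 319)
3^256 ≡ 49^2 = 2401 ≡ 168 (mod 319)
318 = 256 + 32 + 16 + 8 + 4 + 2 in binary powers of 2.
So 3^318 ≡ 168 · 284 · 223 · 181 · 81 · 9 ≡ 5 (mod 319).
Since 5 ≠ 1, base 3 is a Fermat witness: 319 is composite.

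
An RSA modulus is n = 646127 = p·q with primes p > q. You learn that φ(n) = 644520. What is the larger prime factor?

821

φ(n) = (p−1)(q−1) = n − (p+q) + 1, so p + q = 646127 − 644520 + 1 = 1608.
p and q are the roots of t² − 1608t + 646127 = 0.
Discriminant: 1608² − 4·646127 = 2585664 − 2584508 = 1156; √1156 = 34.
q = (1608 − 34)/2 = 787, p = (1608 + 34)/2 = 821.
Check: 787 · 821 = 646127.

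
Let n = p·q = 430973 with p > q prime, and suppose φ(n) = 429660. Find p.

683

φ(n) = (p−1)(q−1) = n − (p+q) + 1, so p + q = 430973 − 429660 + 1 = 1314.
p and q are the roots of t² − 1314t + 430973 = 0.
Discriminant: 1314² − 4·430973 = 1726596 − 1723892 = 2704; √2704 = 52.
q = (1314 − 52)/2 = 631, p = (1314 + 52)/2 = 683.
Check: 631 · 683 = 430973.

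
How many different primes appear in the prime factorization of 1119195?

1119195 = 3^2 · 124355
124355 = 5 · 24871
24871 = 7 · 3553
3553 = 11 · 323
323 = 17 · 19
1119195 = 3^2 · 5 · 7 · 11 · 17 · 19, which has 6 distinct prime factors.

6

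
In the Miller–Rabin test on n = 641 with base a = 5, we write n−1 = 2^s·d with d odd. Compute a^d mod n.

641 − 1 = 640 = 2^7 · 5, so d = 5.
5^1 ≡ 5 (mod 641)
5^2 ≡ 5^2 = 25 ≡ 25 (mod 641)
5^4 ≡ 25^2 = 625 ≡ 625 (mod 641)
5 = 4 + 1 in binary powers of 2.
So 5^5 ≡ 625 · 5 ≡ 561 (mod 641).
Squaring chain: 561 → 631 → 100 → 385 → 154 → 640 → 1; reaches −1, so base 5 does not prove 641 composite.

561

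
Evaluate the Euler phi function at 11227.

Factor: 11227 = 103 · 109.
φ(11227) = (103−1) · (109−1) = 102 · 108 = 11016.

11016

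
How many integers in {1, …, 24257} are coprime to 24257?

23940

Factor: 24257 = 127 · 191.
φ(24257) = (127−1) · (191−1) = 126 · 190 = 23940.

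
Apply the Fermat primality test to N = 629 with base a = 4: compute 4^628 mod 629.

4^1 ≡ 4 (mod 629)
4^2 ≡ 4^2 = 16 ≡ 16 (mod 629)
4^4 ≡ 16^2 = 256 ≡ 256 (mod 629)
4^8 ≡ 256^2 = 65536 ≡ 120 (mod 629)
4^16 ≡ 120^2 = 14400 ≡ 562 (mod 629)
4^32 ≡ 562^2 = 315844 ≡ 86 (mod 629)
4^64 ≡ 86^2 = 7396 ≡ 477 (mod 629)
4^128 ≡ 477^2 = 227529 ≡ 460 (mod 629)
4^256 ≡ 460^2 = 211600 ≡ 256 (mod 629)
4^512 ≡ 256^2 = 65536 ≡ 120 (mod 629)
628 = 512 + 64 + 32 + 16 + 4 in binary powers of 2.
So 4^628 ≡ 120 · 477 · 86 · 562 · 256 ≡ 562 (mod 629).
Since 562 ≠ 1, base 4 is a Fermat witness: 629 is composite.

562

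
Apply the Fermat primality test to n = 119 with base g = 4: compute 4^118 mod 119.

67

4^1 ≡ 4 (mod 119)
4^2 ≡ 4^2 = 16 ≡ 16 (mod 119)
4^4 ≡ 16^2 = 256 ≡ 18 (mod 119)
4^8 ≡ 18^2 = 324 ≡ 86 (mod 119)
4^16 ≡ 86^2 = 7396 ≡ 18 (mod 119)
4^32 ≡ 18^2 = 324 ≡ 86 (mod 119)
4^64 ≡ 86^2 = 7396 ≡ 18 (mod 119)
118 = 64 + 32 + 16 + 4 + 2 in binary powers of 2.
So 4^118 ≡ 18 · 86 · 18 · 18 · 16 ≡ 67 (mod 119).
Since 67 ≠ 1, base 4 is a Fermat witness: 119 is composite.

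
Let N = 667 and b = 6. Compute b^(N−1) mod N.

81

6^1 ≡ 6 (mod 667)
6^2 ≡ 6^2 = 36 ≡ 36 (mod 667)
6^4 ≡ 36^2 = 1296 ≡ 629 (mod 667)
6^8 ≡ 629^2 = 395641 ≡ 110 (mod 667)
6^16 ≡ 110^2 = 12100 ≡ 94 (mod 667)
6^32 ≡ 94^2 = 8836 ≡ 165 (mod 667)
6^64 ≡ 165^2 = 27225 ≡ 545 (mod 667)
6^128 ≡ 545^2 = 297025 ≡ 210 (mod 667)
6^256 ≡ 210^2 = 44100 ≡ 78 (mod 667)
6^512 ≡ 78^2 = 6084 ≡ 81 (mod 667)
666 = 512 + 128 + 16 + 8 + 2 in binary powers of 2.
So 6^666 ≡ 81 · 210 · 94 · 110 · 36 ≡ 81 (mod 667).
Since 81 ≠ 1, base 6 is a Fermat witness: 667 is composite.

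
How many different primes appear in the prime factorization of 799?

799 = 17 · 47
799 = 17 · 47, which has 2 distinct prime factors.

2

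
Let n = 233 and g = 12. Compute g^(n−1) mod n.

12^1 ≡ 12 (mod 233)
12^2 ≡ 12^2 = 144 ≡ 144 (mod 233)
12^4 ≡ 144^2 = 20736 ≡ 232 (mod 233)
12^8 ≡ 232^2 = 53824 ≡ 1 (mod 233)
12^16 ≡ 1^2 = 1 ≡ 1 (mod 233)
12^32 ≡ 1^2 = 1 ≡ 1 (mod 233)
12^64 ≡ 1^2 = 1 ≡ 1 (mod 233)
12^128 ≡ 1^2 = 1 ≡ 1 (mod 233)
232 = 128 + 64 + 32 + 8 in binary powers of 2.
So 12^232 ≡ 1 · 1 · 1 · 1 ≡ 1 (mod 233).
Since the result is 1, base 12 gives no evidence that 233 is composite.

1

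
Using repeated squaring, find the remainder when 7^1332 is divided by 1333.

388

7^1 ≡ 7 (mod 1333)
7^2 ≡ 7^2 = 49 ≡ 49 (mod 1333)
7^4 ≡ 49^2 = 2401 ≡ 1068 (mod 1333)
7^8 ≡ 1068^2 = 1140624 ≡ 909 (mod 1333)
7^16 ≡ 909^2 = 826281 ≡ 1154 (mod 1333)
7^32 ≡ 1154^2 = 1331716 ≡ 49 (mod 1333)
7^64 ≡ 49^2 = 2401 ≡ 1068 (mod 1333)
7^128 ≡ 1068^2 = 1140624 ≡ 909 (mod 1333)
7^256 ≡ 909^2 = 826281 ≡ 1154 (mod 1333)
7^512 ≡ 1154^2 = 1331716 ≡ 49 (mod 1333)
7^1024 ≡ 49^2 = 2401 ≡ 1068 (mod 1333)
1332 = 1024 + 256 + 32 + 16 + 4 in binary powers of 2.
So 7^1332 ≡ 1068 · 1154 · 49 · 1154 · 1068 ≡ 388 (mod 1333).
Since 388 ≠ 1, base 7 is a Fermat witness: 1333 is composite.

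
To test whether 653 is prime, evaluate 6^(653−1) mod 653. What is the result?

6^1 ≡ 6 (mod 653)
6^2 ≡ 6^2 = 36 ≡ 36 (mod 653)
6^4 ≡ 36^2 = 1296 ≡ 643 (mod 653)
6^8 ≡ 643^2 = 413449 ≡ 100 (mod 653)
6^16 ≡ 100^2 = 10000 ≡ 205 (mod 653)
6^32 ≡ 205^2 = 42025 ≡ 233 (mod 653)
6^64 ≡ 233^2 = 54289 ≡ 90 (mod 653)
6^128 ≡ 90^2 = 8100 ≡ 264 (mod 653)
6^256 ≡ 264^2 = 69696 ≡ 478 (mod 653)
6^512 ≡ 478^2 = 228484 ≡ 587 (mod 653)
652 = 512 + 128 + 8 + 4 in binary powers of 2.
So 6^652 ≡ 587 · 264 · 100 · 643 ≡ 1 (mod 653).
Since the result is 1, base 6 gives no evidence that 653 is composite.

1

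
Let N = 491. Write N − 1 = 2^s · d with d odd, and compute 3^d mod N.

491 − 1 = 490 = 2^1 · 245, so d = 245.
3^1 ≡ 3 (mod 491)
3^2 ≡ 3^2 = 9 ≡ 9 (mod 491)
3^4 ≡ 9^2 = 81 ≡ 81 (mod 491)
3^8 ≡ 81^2 = 6561 ≡ 178 (mod 491)
3^16 ≡ 178^2 = 31684 ≡ 260 (mod 491)
3^32 ≡ 260^2 = 67600 ≡ 333 (mod 491)
3^64 ≡ 333^2 = 110889 ≡ 414 (mod 491)
3^128 ≡ 414^2 = 171396 ≡ 37 (mod 491)
245 = 128 + 64 + 32 + 16 + 4 + 1 in binary powers of 2.
So 3^245 ≡ 37 · 414 · 333 · 260 · 81 · 3 ≡ 1 (mod 491).
Since 3^d ≡ 1 (mod 491), base 3 does not prove 491 composite.

1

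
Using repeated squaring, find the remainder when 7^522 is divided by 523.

7^1 ≡ 7 (mod 523)
7^2 ≡ 7^2 = 49 ≡ 49 (mod 523)
7^4 ≡ 49^2 = 2401 ≡ 309 (mod 523)
7^8 ≡ 309^2 = 95481 ≡ 295 (mod 523)
7^16 ≡ 295^2 = 87025 ≡ 207 (mod 523)
7^32 ≡ 207^2 = 42849 ≡ 486 (mod 523)
7^64 ≡ 486^2 = 236196 ≡ 323 (mod 523)
7^128 ≡ 323^2 = 104329 ≡ 252 (mod 523)
7^256 ≡ 252^2 = 63504 ≡ 221 (mod 523)
7^512 ≡ 221^2 = 48841 ≡ 202 (mod 523)
522 = 512 + 8 + 2 in binary powers of 2.
So 7^522 ≡ 202 · 295 · 49 ≡ 1 (mod 523).
Since the result is 1, base 7 gives no evidence that 523 is composite.

1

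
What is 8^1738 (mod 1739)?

8^1 ≡ 8 (mod 1739)
8^2 ≡ 8^2 = 64 ≡ 64 (mod 1739)
8^4 ≡ 64^2 = 4096 ≡ 618 (mod 1739)
8^8 ≡ 618^2 = 381924 ≡ 1083 (mod 1739)
8^16 ≡ 1083^2 = 1172889 ≡ 803 (mod 1739)
8^32 ≡ 803^2 = 644809 ≡ 1379 (mod 1739)
8^64 ≡ 1379^2 = 1901641 ≡ 914 (mod 1739)
8^128 ≡ 914^2 = 835396 ≡ 676 (mod 1739)
8^256 ≡ 676^2 = 456976 ≡ 1358 (mod 1739)
8^512 ≡ 1358^2 = 1844164 ≡ 824 (mod 1739)
8^1024 ≡ 824^2 = 678976 ≡ 766 (mod 1739)
1738 = 1024 + 512 + 128 + 64 + 8 + 2 in binary powers of 2.
So 8^1738 ≡ 766 · 824 · 676 · 914 · 1083 · 64 ≡ 159 (mod 1739).
Since 159 ≠ 1, base 8 is a Fermat witness: 1739 is composite.

159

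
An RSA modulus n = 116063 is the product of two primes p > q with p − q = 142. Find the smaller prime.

Since p = q + 142, we have 116063 = q(q + 142), so q² + 142q − 116063 = 0.
Discriminant: 142² + 4·116063 = 20164 + 464252 = 484416; √484416 = 696.
q = (−142 + 696)/2 = 277, and p = q + 142 = 419.
Check: 277 · 419 = 116063.

277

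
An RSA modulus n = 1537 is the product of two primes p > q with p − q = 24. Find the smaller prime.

Since p = q + 24, we have 1537 = q(q + 24), so q² + 24q − 1537 = 0.
Discriminant: 24² + 4·1537 = 576 + 6148 = 6724; √6724 = 82.
q = (−24 + 82)/2 = 29, and p = q + 24 = 53.
Check: 29 · 53 = 1537.

29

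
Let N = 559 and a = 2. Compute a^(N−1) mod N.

441

2^1 ≡ 2 (mod 559)
2^2 ≡ 2^2 = 4 ≡ 4 (mod 559)
2^4 ≡ 4^2 = 16 ≡ 16 (mod 559)
2^8 ≡ 16^2 = 256 ≡ 256 (mod 559)
2^16 ≡ 256^2 = 65536 ≡ 133 (mod 559)
2^32 ≡ 133^2 = 17689 ≡ 360 (mod 559)
2^64 ≡ 360^2 = 129600 ≡ 471 (mod 559)
2^128 ≡ 471^2 = 221841 ≡ 477 (mod 559)
2^256 ≡ 477^2 = 227529 ≡ 16 (mod 559)
2^512 ≡ 16^2 = 256 ≡ 256 (mod 559)
558 = 512 + 32 + 8 + 4 + 2 in binary powers of 2.
So 2^558 ≡ 256 · 360 · 256 · 16 · 4 ≡ 441 (mod 559).
Since 441 ≠ 1, base 2 is a Fermat witness: 559 is composite.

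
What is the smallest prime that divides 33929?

33929 is odd.
Digit sum 26, not divisible by 3.
Ends in 9: not divisible by 5.
7: 33929 = 7·4847

7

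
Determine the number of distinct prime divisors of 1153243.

5

1153243 = 7 · 164749
164749 = 13 · 12673
12673 = 19 · 667
667 = 23 · 29
1153243 = 7 · 13 · 19 · 23 · 29, which has 5 distinct prime factors.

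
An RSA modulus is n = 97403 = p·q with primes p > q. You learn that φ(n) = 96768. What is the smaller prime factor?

257

φ(n) = (p−1)(q−1) = n − (p+q) + 1, so p + q = 97403 − 96768 + 1 = 636.
p and q are the roots of t² − 636t + 97403 = 0.
Discriminant: 636² − 4·97403 = 404496 − 389612 = 14884; √14884 = 122.
q = (636 − 122)/2 = 257, p = (636 + 122)/2 = 379.
Check: 257 · 379 = 97403.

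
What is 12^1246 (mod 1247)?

12^1 ≡ 12 (mod 1247)
12^2 ≡ 12^2 = 144 ≡ 144 (mod 1247)
12^4 ≡ 144^2 = 20736 ≡ 784 (mod 1247)
12^8 ≡ 784^2 = 614656 ≡ 1132 (mod 1247)
12^16 ≡ 1132^2 = 1281424 ≡ 755 (mod 1247)
12^32 ≡ 755^2 = 570025 ≡ 146 (mod 1247)
12^64 ≡ 146^2 = 21316 ≡ 117 (mod 1247)
12^128 ≡ 117^2 = 13689 ≡ 1219 (mod 1247)
12^256 ≡ 1219^2 = 1485961 ≡ 784 (mod 1247)
12^512 ≡ 784^2 = 614656 ≡ 1132 (mod 1247)
12^1024 ≡ 1132^2 = 1281424 ≡ 755 (mod 1247)
1246 = 1024 + 128 + 64 + 16 + 8 + 4 + 2 in binary powers of 2.
So 12^1246 ≡ 755 · 1219 · 117 · 755 · 1132 · 784 · 144 ≡ 608 (mod 1247).
Since 608 ≠ 1, base 12 is a Fermat witness: 1247 is composite.

608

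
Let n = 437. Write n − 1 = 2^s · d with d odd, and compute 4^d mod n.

213

437 − 1 = 436 = 2^2 · 109, so d = 109.
4^1 ≡ 4 (mod 437)
4^2 ≡ 4^2 = 16 ≡ 16 (mod 437)
4^4 ≡ 16^2 = 256 ≡ 256 (mod 437)
4^8 ≡ 256^2 = 65536 ≡ 423 (mod 437)
4^16 ≡ 423^2 = 178929 ≡ 196 (mod 437)
4^32 ≡ 196^2 = 38416 ≡ 397 (mod 437)
4^64 ≡ 397^2 = 157609 ≡ 289 (mod 437)
109 = 64 + 32 + 8 + 4 + 1 in binary powers of 2.
So 4^109 ≡ 289 · 397 · 423 · 256 · 4 ≡ 213 (mod 437).
Squaring chain: 213 → 358; never reaches −1, so base 4 is a Miller–Rabin witness that 437 is composite.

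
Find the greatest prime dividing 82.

41

82 = 2 · 41
41 is prime.
So 82 = 2 · 41; the largest prime factor is 41.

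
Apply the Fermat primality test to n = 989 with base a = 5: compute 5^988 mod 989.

5^1 ≡ 5 (mod 989)
5^2 ≡ 5^2 = 25 ≡ 25 (mod 989)
5^4 ≡ 25^2 = 625 ≡ 625 (mod 989)
5^8 ≡ 625^2 = 390625 ≡ 959 (mod 989)
5^16 ≡ 959^2 = 919681 ≡ 900 (mod 989)
5^32 ≡ 900^2 = 810000 ≡ 9 (mod 989)
5^64 ≡ 9^2 = 81 ≡ 81 (mod 989)
5^128 ≡ 81^2 = 6561 ≡ 627 (mod 989)
5^256 ≡ 627^2 = 393129 ≡ 496 (mod 989)
5^512 ≡ 496^2 = 246016 ≡ 744 (mod 989)
988 = 512 + 256 + 128 + 64 + 16 + 8 + 4 in binary powers of 2.
So 5^988 ≡ 744 · 496 · 627 · 81 · 900 · 959 · 625 ≡ 81 (mod 989).
Since 81 ≠ 1, base 5 is a Fermat witness: 989 is composite.

81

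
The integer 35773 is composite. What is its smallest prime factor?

83

35773 is odd.
Digit sum 25, not divisible by 3.
Ends in 3: not divisible by 5.
7: 35773 = 7·5110 + 3
11: 35773 = 11·3252 + 1
13: 35773 = 13·2751 + 10
17: 35773 = 17·2104 + 5
19: 35773 = 19·1882 + 15
23: 35773 = 23·1555 + 8
29: 35773 = 29·1233 + 16
31: 35773 = 31·1153 + 30
37: 35773 = 37·966 + 31
41: 35773 = 41·872 + 21
43: 35773 = 43·831 + 40
47: 35773 = 47·761 + 6
53: 35773 = 53·674 + 51
59: 35773 = 59·606 + 19
61: 35773 = 61·586 + 27
67: 35773 = 67·533 + 62
71: 35773 = 71·503 + 60
73: 35773 = 73·490 + 3
79: 35773 = 79·452 + 65
83: 35773 = 83·431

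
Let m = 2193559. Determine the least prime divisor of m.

43

2193559 is odd.
Digit sum 34, not divisible by 3.
Ends in 9: not divisible by 5.
7: 2193559 = 7·313365 + 4
11: 2193559 = 11·199414 + 5
13: 2193559 = 13·168735 + 4
17: 2193559 = 17·129032 + 15
19: 2193559 = 19·115450 + 9
23: 2193559 = 23·95372 + 3
29: 2193559 = 29·75639 + 28
31: 2193559 = 31·70759 + 30
37: 2193559 = 37·59285 + 14
41: 2193559 = 41·53501 + 18
43: 2193559 = 43·51013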